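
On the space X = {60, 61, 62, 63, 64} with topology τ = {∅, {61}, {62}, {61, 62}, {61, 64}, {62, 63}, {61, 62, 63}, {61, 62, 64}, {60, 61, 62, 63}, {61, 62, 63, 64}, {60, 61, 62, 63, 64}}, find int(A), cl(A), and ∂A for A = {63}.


int(A) = ∅, cl(A) = {60, 63}, ∂A = {60, 63}.

Closed sets in (X, τ) are complements of opens:
  closed(X, τ) = {∅, {60}, {64}, {60, 63}, {60, 64}, {60, 61, 64}, {60, 62, 63}, {60, 63, 64}, {60, 61, 63, 64}, {60, 62, 63, 64}, {60, 61, 62, 63, 64}}.
int(A) = ⋃ {U ∈ τ : U ⊆ A}. Opens contained in A: ∅.
Taking the union of these: int(A) = ∅.
cl(A) = ⋂ {C closed : A ⊆ C}. Closed sets containing A: {60, 63}, {60, 62, 63}, {60, 63, 64}, {60, 61, 63, 64}, {60, 62, 63, 64}, {60, 61, 62, 63, 64}.
Intersecting these: cl(A) = {60, 63}.
∂A = cl(A) ∖ int(A) = {60, 63} ∖ ∅ = {60, 63}.


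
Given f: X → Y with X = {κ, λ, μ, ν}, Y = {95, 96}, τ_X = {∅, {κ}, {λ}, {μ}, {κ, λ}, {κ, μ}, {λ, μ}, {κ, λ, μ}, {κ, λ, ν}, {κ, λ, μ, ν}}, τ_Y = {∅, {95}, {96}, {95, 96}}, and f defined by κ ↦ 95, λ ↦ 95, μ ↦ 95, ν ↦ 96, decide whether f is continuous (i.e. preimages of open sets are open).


f is NOT continuous.

Compute f^{-1}(U) for each U ∈ τ_Y:
  U = ∅: f^{-1}(U) = ∅ ∈ τ_X ✓.
  U = {95}: f^{-1}(U) = {κ, λ, μ} ∈ τ_X ✓.
  U = {96}: f^{-1}(U) = {ν} ∉ τ_X ✗.
  U = {95, 96}: f^{-1}(U) = {κ, λ, μ, ν} ∈ τ_X ✓.
Found U = {96} with f^{-1}(U) = {ν} not in τ_X. Therefore f is NOT continuous.


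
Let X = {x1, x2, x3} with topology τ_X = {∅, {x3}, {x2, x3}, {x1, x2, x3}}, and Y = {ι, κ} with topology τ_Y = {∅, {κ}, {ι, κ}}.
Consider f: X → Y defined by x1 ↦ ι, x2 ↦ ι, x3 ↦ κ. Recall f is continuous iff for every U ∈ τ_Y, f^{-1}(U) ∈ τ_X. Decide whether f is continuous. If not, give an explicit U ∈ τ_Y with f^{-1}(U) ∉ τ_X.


f IS continuous.

Compute f^{-1}(U) for each U ∈ τ_Y:
  U = ∅: f^{-1}(U) = ∅ ∈ τ_X ✓.
  U = {κ}: f^{-1}(U) = {x3} ∈ τ_X ✓.
  U = {ι, κ}: f^{-1}(U) = {x1, x2, x3} ∈ τ_X ✓.
Every preimage lies in τ_X, so f IS continuous.


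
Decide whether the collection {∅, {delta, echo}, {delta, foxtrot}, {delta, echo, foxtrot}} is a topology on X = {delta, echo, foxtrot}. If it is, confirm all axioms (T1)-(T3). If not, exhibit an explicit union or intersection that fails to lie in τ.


τ is NOT a topology on X.

Axiom (T1): ∅ ∈ τ? Yes; X ∈ τ? Yes.
Axiom (T2/T3): check pairwise unions and intersections of members of τ.
Counterexample for (T3): {delta, echo} ∩ {delta, foxtrot} = {delta} ∉ τ. Therefore τ is NOT a topology.


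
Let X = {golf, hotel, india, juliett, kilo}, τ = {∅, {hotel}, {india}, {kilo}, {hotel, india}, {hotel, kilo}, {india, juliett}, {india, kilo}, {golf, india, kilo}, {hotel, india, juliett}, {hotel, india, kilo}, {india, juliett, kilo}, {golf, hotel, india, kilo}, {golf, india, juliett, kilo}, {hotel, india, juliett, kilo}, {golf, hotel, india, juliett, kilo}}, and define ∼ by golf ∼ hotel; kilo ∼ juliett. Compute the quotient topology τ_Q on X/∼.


X/∼ = {[golf=hotel], [india], [juliett=kilo]}; |τ_Q| = 4.

Equivalence classes: [golf=hotel], [india], [juliett=kilo].
Quotient map π: X → X/∼ sends golf ↦ [golf=hotel], hotel ↦ [golf=hotel], india ↦ [india], juliett ↦ [juliett=kilo], kilo ↦ [juliett=kilo].
For each subset V ⊆ X/∼, compute π^{-1}(V) ⊆ X and check whether π^{-1}(V) ∈ τ. V is open in τ_Q iff π^{-1}(V) ∈ τ.
  V = {}: π^{-1}(V) = ∅ ∈ τ ✓.
  V = {[golf=hotel]}: π^{-1}(V) = {golf, hotel} ∉ τ ✗.
  V = {[india]}: π^{-1}(V) = {india} ∈ τ ✓.
  V = {[golf=hotel], [india]}: π^{-1}(V) = {golf, hotel, india} ∉ τ ✗.
  V = {[juliett=kilo]}: π^{-1}(V) = {juliett, kilo} ∉ τ ✗.
  V = {[golf=hotel], [juliett=kilo]}: π^{-1}(V) = {golf, hotel, juliett, kilo} ∉ τ ✗.
  V = {[india], [juliett=kilo]}: π^{-1}(V) = {india, juliett, kilo} ∈ τ ✓.
  V = {[golf=hotel], [india], [juliett=kilo]}: π^{-1}(V) = {golf, hotel, india, juliett, kilo} ∈ τ ✓.
Open sets in the quotient: τ_Q = {{}, {[india]}, {[india], [juliett=kilo]}, {[golf=hotel], [india], [juliett=kilo]}} (4 elements).


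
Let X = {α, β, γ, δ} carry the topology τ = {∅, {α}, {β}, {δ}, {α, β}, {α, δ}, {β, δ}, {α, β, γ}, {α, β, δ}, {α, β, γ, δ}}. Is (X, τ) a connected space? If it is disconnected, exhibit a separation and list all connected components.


(X, τ) is disconnected; components = [{δ}, {α, β, γ}].

Find clopen sets (U ∈ τ with X ∖ U ∈ τ):
  U = ∅, X ∖ U = {α, β, γ, δ} — both open, so U is clopen.
  U = {δ}, X ∖ U = {α, β, γ} — both open, so U is clopen.
  U = {α, β, γ}, X ∖ U = {δ} — both open, so U is clopen.
  U = {α, β, γ, δ}, X ∖ U = ∅ — both open, so U is clopen.
Nontrivial clopen(s) exist: e.g. {δ}. So (X, τ) is disconnected.
Compute connected components by grouping points that agree on all clopens:
  component: {δ}
  component: {α, β, γ}


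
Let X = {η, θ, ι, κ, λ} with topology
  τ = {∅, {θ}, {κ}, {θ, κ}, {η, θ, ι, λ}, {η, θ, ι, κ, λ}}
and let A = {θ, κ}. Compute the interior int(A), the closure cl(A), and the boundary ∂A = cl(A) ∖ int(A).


int(A) = {θ, κ}, cl(A) = {η, θ, ι, κ, λ}, ∂A = {η, ι, λ}.

Closed sets in (X, τ) are complements of opens:
  closed(X, τ) = {∅, {κ}, {η, ι, λ}, {η, θ, ι, λ}, {η, ι, κ, λ}, {η, θ, ι, κ, λ}}.
int(A) = ⋃ {U ∈ τ : U ⊆ A}. Opens contained in A: ∅, {θ}, {κ}, {θ, κ}.
Taking the union of these: int(A) = {θ, κ}.
cl(A) = ⋂ {C closed : A ⊆ C}. Closed sets containing A: {η, θ, ι, κ, λ}.
Intersecting these: cl(A) = {η, θ, ι, κ, λ}.
∂A = cl(A) ∖ int(A) = {η, θ, ι, κ, λ} ∖ {θ, κ} = {η, ι, λ}.


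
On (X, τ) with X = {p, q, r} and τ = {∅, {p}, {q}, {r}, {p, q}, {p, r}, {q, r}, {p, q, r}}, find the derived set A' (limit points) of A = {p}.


A' = ∅

For each x ∈ X, list the open sets U ∈ τ with x ∈ U, then check whether U ∩ (A ∖ {x}) ≠ ∅ for every such U.
  x = p: open {p} ∋ x has {p} ∩ (A ∖ {p}) = ∅, so x is NOT a limit point.
  x = q: open {q} ∋ x has {q} ∩ (A ∖ {q}) = ∅, so x is NOT a limit point.
  x = r: open {r} ∋ x has {r} ∩ (A ∖ {r}) = ∅, so x is NOT a limit point.
Collecting: A' = ∅.


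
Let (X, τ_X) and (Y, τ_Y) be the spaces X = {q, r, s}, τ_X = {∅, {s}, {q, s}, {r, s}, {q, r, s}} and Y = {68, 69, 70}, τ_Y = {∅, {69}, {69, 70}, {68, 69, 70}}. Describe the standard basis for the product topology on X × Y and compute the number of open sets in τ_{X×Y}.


Basis B = {∅ × ∅, {s} × {69}, {q, s} × {69}, {r, s} × {69}, {s} × {69, 70}, {q, r, s} × {69}, {s} × {68, 69, 70}, {q, s} × {69, 70}, {r, s} × {69, 70}, {q, s} × {68, 69, 70}, {q, r, s} × {69, 70}, {r, s} × {68, 69, 70}, {q, r, s} × {68, 69, 70}}; |τ_{X×Y}| = 30.

Enumerate products U × V with U ∈ τ_X, V ∈ τ_Y (deduplicated):
  ∅ × ∅ = {} (∅)
  {s} × {69} = {(s,69)}
  {q, s} × {69} = {(q,69), (s,69)}
  {r, s} × {69} = {(r,69), (s,69)}
  {s} × {69, 70} = {(s,69), (s,70)}
  {q, r, s} × {69} = {(q,69), (r,69), (s,69)}
  {s} × {68, 69, 70} = {(s,68), (s,69), (s,70)}
  {q, s} × {69, 70} = {(q,69), (q,70), (s,69), (s,70)}
  {r, s} × {69, 70} = {(r,69), (r,70), (s,69), (s,70)}
  {q, s} × {68, 69, 70} = {(q,68), (q,69), (q,70), (s,68), (s,69), (s,70)}
  {q, r, s} × {69, 70} = {(q,69), (q,70), (r,69), (r,70), (s,69), (s,70)}
  {r, s} × {68, 69, 70} = {(r,68), (r,69), (r,70), (s,68), (s,69), (s,70)}
  {q, r, s} × {68, 69, 70} = {(q,68), (q,69), (q,70), (r,68), (r,69), (r,70), (s,68), (s,69), (s,70)}
These 13 distinct sets form the basis B.
Close under arbitrary unions to get τ_{X×Y}; counting gives |τ_{X×Y}| = 30.


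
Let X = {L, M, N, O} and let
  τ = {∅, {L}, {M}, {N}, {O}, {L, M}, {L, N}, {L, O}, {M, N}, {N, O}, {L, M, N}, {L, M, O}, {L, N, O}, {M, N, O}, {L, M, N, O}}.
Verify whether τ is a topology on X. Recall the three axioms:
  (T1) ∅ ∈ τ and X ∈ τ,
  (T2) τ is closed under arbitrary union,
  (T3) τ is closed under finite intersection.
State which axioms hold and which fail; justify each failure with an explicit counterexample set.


τ is NOT a topology on X.

Axiom (T1): ∅ ∈ τ? Yes; X ∈ τ? Yes.
Axiom (T2/T3): check pairwise unions and intersections of members of τ.
Counterexample for (T2): {M} ∪ {O} = {M, O} ∉ τ. Therefore τ is NOT a topology.


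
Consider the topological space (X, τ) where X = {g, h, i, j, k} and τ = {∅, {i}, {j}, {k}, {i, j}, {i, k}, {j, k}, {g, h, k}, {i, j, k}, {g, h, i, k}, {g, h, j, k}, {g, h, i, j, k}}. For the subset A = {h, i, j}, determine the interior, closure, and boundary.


int(A) = {i, j}, cl(A) = {g, h, i, j}, ∂A = {g, h}.

Closed sets in (X, τ) are complements of opens:
  closed(X, τ) = {∅, {i}, {j}, {g, h}, {i, j}, {g, h, i}, {g, h, j}, {g, h, k}, {g, h, i, j}, {g, h, i, k}, {g, h, j, k}, {g, h, i, j, k}}.
int(A) = ⋃ {U ∈ τ : U ⊆ A}. Opens contained in A: ∅, {i}, {j}, {i, j}.
Taking the union of these: int(A) = {i, j}.
cl(A) = ⋂ {C closed : A ⊆ C}. Closed sets containing A: {g, h, i, j}, {g, h, i, j, k}.
Intersecting these: cl(A) = {g, h, i, j}.
∂A = cl(A) ∖ int(A) = {g, h, i, j} ∖ {i, j} = {g, h}.


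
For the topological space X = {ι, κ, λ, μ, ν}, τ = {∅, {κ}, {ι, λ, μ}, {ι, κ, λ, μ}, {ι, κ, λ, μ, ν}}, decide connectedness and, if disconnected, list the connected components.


(X, τ) is connected.

Find clopen sets (U ∈ τ with X ∖ U ∈ τ):
  U = ∅, X ∖ U = {ι, κ, λ, μ, ν} — both open, so U is clopen.
  U = {ι, κ, λ, μ, ν}, X ∖ U = ∅ — both open, so U is clopen.
Only trivial clopens (∅ and X) exist, so (X, τ) is connected.
Compute connected components by grouping points that agree on all clopens:
  component: {ι, κ, λ, μ, ν}


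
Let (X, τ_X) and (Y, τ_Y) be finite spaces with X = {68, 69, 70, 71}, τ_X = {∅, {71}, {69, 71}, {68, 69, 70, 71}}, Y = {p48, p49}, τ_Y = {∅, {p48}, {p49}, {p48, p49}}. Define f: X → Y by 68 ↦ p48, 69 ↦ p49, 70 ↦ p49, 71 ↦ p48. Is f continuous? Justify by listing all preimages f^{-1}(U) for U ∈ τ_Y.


f is NOT continuous.

Compute f^{-1}(U) for each U ∈ τ_Y:
  U = ∅: f^{-1}(U) = ∅ ∈ τ_X ✓.
  U = {p48}: f^{-1}(U) = {68, 71} ∉ τ_X ✗.
  U = {p49}: f^{-1}(U) = {69, 70} ∉ τ_X ✗.
  U = {p48, p49}: f^{-1}(U) = {68, 69, 70, 71} ∈ τ_X ✓.
Found U = {p48} with f^{-1}(U) = {68, 71} not in τ_X. Therefore f is NOT continuous.


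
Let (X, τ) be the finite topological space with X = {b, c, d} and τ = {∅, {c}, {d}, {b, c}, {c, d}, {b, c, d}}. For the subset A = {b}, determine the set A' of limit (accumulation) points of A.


A' = ∅

For each x ∈ X, list the open sets U ∈ τ with x ∈ U, then check whether U ∩ (A ∖ {x}) ≠ ∅ for every such U.
  x = b: open {b, c} ∋ x has {b, c} ∩ (A ∖ {b}) = ∅, so x is NOT a limit point.
  x = c: open {c} ∋ x has {c} ∩ (A ∖ {c}) = ∅, so x is NOT a limit point.
  x = d: open {d} ∋ x has {d} ∩ (A ∖ {d}) = ∅, so x is NOT a limit point.
Collecting: A' = ∅.


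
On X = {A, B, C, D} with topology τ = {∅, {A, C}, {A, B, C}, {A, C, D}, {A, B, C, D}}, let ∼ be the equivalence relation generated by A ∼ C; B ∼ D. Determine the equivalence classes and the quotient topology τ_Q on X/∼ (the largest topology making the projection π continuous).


X/∼ = {[A=C], [B=D]}; |τ_Q| = 3.

Equivalence classes: [A=C], [B=D].
Quotient map π: X → X/∼ sends A ↦ [A=C], B ↦ [B=D], C ↦ [A=C], D ↦ [B=D].
For each subset V ⊆ X/∼, compute π^{-1}(V) ⊆ X and check whether π^{-1}(V) ∈ τ. V is open in τ_Q iff π^{-1}(V) ∈ τ.
  V = {}: π^{-1}(V) = ∅ ∈ τ ✓.
  V = {[A=C]}: π^{-1}(V) = {A, C} ∈ τ ✓.
  V = {[B=D]}: π^{-1}(V) = {B, D} ∉ τ ✗.
  V = {[A=C], [B=D]}: π^{-1}(V) = {A, B, C, D} ∈ τ ✓.
Open sets in the quotient: τ_Q = {{}, {[A=C]}, {[A=C], [B=D]}} (3 elements).


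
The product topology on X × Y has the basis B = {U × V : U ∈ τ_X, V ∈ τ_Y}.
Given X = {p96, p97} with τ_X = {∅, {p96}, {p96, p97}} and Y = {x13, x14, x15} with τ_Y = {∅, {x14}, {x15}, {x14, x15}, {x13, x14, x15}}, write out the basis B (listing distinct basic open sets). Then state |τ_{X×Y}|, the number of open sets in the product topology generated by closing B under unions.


Basis B = {∅ × ∅, {p96} × {x14}, {p96} × {x15}, {p96} × {x14, x15}, {p96, p97} × {x14}, {p96, p97} × {x15}, {p96} × {x13, x14, x15}, {p96, p97} × {x14, x15}, {p96, p97} × {x13, x14, x15}}; |τ_{X×Y}| = 14.

Enumerate products U × V with U ∈ τ_X, V ∈ τ_Y (deduplicated):
  ∅ × ∅ = {} (∅)
  {p96} × {x14} = {(p96,x14)}
  {p96} × {x15} = {(p96,x15)}
  {p96} × {x14, x15} = {(p96,x14), (p96,x15)}
  {p96, p97} × {x14} = {(p96,x14), (p97,x14)}
  {p96, p97} × {x15} = {(p96,x15), (p97,x15)}
  {p96} × {x13, x14, x15} = {(p96,x13), (p96,x14), (p96,x15)}
  {p96, p97} × {x14, x15} = {(p96,x14), (p96,x15), (p97,x14), (p97,x15)}
  {p96, p97} × {x13, x14, x15} = {(p96,x13), (p96,x14), (p96,x15), (p97,x13), (p97,x14), (p97,x15)}
These 9 distinct sets form the basis B.
Close under arbitrary unions to get τ_{X×Y}; counting gives |τ_{X×Y}| = 14.


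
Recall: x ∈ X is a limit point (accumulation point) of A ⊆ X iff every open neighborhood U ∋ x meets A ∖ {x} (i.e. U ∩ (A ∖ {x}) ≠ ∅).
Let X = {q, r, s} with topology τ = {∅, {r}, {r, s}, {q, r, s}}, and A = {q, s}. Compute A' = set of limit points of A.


A' = {q}

For each x ∈ X, list the open sets U ∈ τ with x ∈ U, then check whether U ∩ (A ∖ {x}) ≠ ∅ for every such U.
  x = q: opens ∋ x are {q, r, s}; each meets A ∖ {q}, so x IS a limit point.
  x = r: open {r} ∋ x has {r} ∩ (A ∖ {r}) = ∅, so x is NOT a limit point.
  x = s: open {r, s} ∋ x has {r, s} ∩ (A ∖ {s}) = ∅, so x is NOT a limit point.
Collecting: A' = {q}.


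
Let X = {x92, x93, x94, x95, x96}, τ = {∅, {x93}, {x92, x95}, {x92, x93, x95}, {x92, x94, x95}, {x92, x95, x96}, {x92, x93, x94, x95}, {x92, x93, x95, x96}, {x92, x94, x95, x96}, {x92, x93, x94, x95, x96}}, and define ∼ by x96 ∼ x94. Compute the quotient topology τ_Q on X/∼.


X/∼ = {[x92], [x93], [x94=x96], [x95]}; |τ_Q| = 6.

Equivalence classes: [x92], [x93], [x94=x96], [x95].
Quotient map π: X → X/∼ sends x92 ↦ [x92], x93 ↦ [x93], x94 ↦ [x94=x96], x95 ↦ [x95], x96 ↦ [x94=x96].
For each subset V ⊆ X/∼, compute π^{-1}(V) ⊆ X and check whether π^{-1}(V) ∈ τ. V is open in τ_Q iff π^{-1}(V) ∈ τ.
  V = {}: π^{-1}(V) = ∅ ∈ τ ✓.
  V = {[x92]}: π^{-1}(V) = {x92} ∉ τ ✗.
  V = {[x93]}: π^{-1}(V) = {x93} ∈ τ ✓.
  V = {[x92], [x93]}: π^{-1}(V) = {x92, x93} ∉ τ ✗.
  V = {[x94=x96]}: π^{-1}(V) = {x94, x96} ∉ τ ✗.
  V = {[x92], [x94=x96]}: π^{-1}(V) = {x92, x94, x96} ∉ τ ✗.
  V = {[x93], [x94=x96]}: π^{-1}(V) = {x93, x94, x96} ∉ τ ✗.
  V = {[x92], [x93], [x94=x96]}: π^{-1}(V) = {x92, x93, x94, x96} ∉ τ ✗.
  V = {[x95]}: π^{-1}(V) = {x95} ∉ τ ✗.
  V = {[x92], [x95]}: π^{-1}(V) = {x92, x95} ∈ τ ✓.
  V = {[x93], [x95]}: π^{-1}(V) = {x93, x95} ∉ τ ✗.
  V = {[x92], [x93], [x95]}: π^{-1}(V) = {x92, x93, x95} ∈ τ ✓.
  V = {[x94=x96], [x95]}: π^{-1}(V) = {x94, x95, x96} ∉ τ ✗.
  V = {[x92], [x94=x96], [x95]}: π^{-1}(V) = {x92, x94, x95, x96} ∈ τ ✓.
  V = {[x93], [x94=x96], [x95]}: π^{-1}(V) = {x93, x94, x95, x96} ∉ τ ✗.
  V = {[x92], [x93], [x94=x96], [x95]}: π^{-1}(V) = {x92, x93, x94, x95, x96} ∈ τ ✓.
Open sets in the quotient: τ_Q = {{}, {[x93]}, {[x92], [x95]}, {[x92], [x93], [x95]}, {[x92], [x94=x96], [x95]}, {[x92], [x93], [x94=x96], [x95]}} (6 elements).


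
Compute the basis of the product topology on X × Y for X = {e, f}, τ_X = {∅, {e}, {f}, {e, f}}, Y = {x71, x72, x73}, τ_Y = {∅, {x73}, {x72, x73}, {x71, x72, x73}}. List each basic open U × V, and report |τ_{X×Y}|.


Basis B = {∅ × ∅, {e} × {x73}, {f} × {x73}, {e} × {x72, x73}, {e, f} × {x73}, {f} × {x72, x73}, {e} × {x71, x72, x73}, {f} × {x71, x72, x73}, {e, f} × {x72, x73}, {e, f} × {x71, x72, x73}}; |τ_{X×Y}| = 16.

Enumerate products U × V with U ∈ τ_X, V ∈ τ_Y (deduplicated):
  ∅ × ∅ = {} (∅)
  {e} × {x73} = {(e,x73)}
  {f} × {x73} = {(f,x73)}
  {e} × {x72, x73} = {(e,x72), (e,x73)}
  {e, f} × {x73} = {(e,x73), (f,x73)}
  {f} × {x72, x73} = {(f,x72), (f,x73)}
  {e} × {x71, x72, x73} = {(e,x71), (e,x72), (e,x73)}
  {f} × {x71, x72, x73} = {(f,x71), (f,x72), (f,x73)}
  {e, f} × {x72, x73} = {(e,x72), (e,x73), (f,x72), (f,x73)}
  {e, f} × {x71, x72, x73} = {(e,x71), (e,x72), (e,x73), (f,x71), (f,x72), (f,x73)}
These 10 distinct sets form the basis B.
Close under arbitrary unions to get τ_{X×Y}; counting gives |τ_{X×Y}| = 16.


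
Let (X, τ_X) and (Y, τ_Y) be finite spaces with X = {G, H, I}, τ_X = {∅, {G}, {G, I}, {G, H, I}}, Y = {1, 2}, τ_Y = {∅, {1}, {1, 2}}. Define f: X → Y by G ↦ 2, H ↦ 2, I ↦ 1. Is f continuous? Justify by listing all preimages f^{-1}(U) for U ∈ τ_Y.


f is NOT continuous.

Compute f^{-1}(U) for each U ∈ τ_Y:
  U = ∅: f^{-1}(U) = ∅ ∈ τ_X ✓.
  U = {1}: f^{-1}(U) = {I} ∉ τ_X ✗.
  U = {1, 2}: f^{-1}(U) = {G, H, I} ∈ τ_X ✓.
Found U = {1} with f^{-1}(U) = {I} not in τ_X. Therefore f is NOT continuous.


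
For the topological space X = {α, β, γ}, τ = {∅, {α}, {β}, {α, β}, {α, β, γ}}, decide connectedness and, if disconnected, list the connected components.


(X, τ) is connected.

Find clopen sets (U ∈ τ with X ∖ U ∈ τ):
  U = ∅, X ∖ U = {α, β, γ} — both open, so U is clopen.
  U = {α, β, γ}, X ∖ U = ∅ — both open, so U is clopen.
Only trivial clopens (∅ and X) exist, so (X, τ) is connected.
Compute connected components by grouping points that agree on all clopens:
  component: {α, β, γ}


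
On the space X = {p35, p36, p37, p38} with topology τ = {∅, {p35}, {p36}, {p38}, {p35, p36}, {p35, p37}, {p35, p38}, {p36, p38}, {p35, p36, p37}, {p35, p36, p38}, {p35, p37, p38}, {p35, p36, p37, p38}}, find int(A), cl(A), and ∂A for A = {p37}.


int(A) = ∅, cl(A) = {p37}, ∂A = {p37}.

Closed sets in (X, τ) are complements of opens:
  closed(X, τ) = {∅, {p36}, {p37}, {p38}, {p35, p37}, {p36, p37}, {p36, p38}, {p37, p38}, {p35, p36, p37}, {p35, p37, p38}, {p36, p37, p38}, {p35, p36, p37, p38}}.
int(A) = ⋃ {U ∈ τ : U ⊆ A}. Opens contained in A: ∅.
Taking the union of these: int(A) = ∅.
cl(A) = ⋂ {C closed : A ⊆ C}. Closed sets containing A: {p37}, {p35, p37}, {p36, p37}, {p37, p38}, {p35, p36, p37}, {p35, p37, p38}, {p36, p37, p38}, {p35, p36, p37, p38}.
Intersecting these: cl(A) = {p37}.
∂A = cl(A) ∖ int(A) = {p37} ∖ ∅ = {p37}.


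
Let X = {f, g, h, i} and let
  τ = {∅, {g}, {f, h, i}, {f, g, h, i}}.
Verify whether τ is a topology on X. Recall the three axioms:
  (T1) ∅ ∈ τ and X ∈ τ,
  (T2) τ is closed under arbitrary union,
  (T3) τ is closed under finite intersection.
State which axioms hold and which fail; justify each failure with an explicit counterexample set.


τ IS a topology on X.

Axiom (T1): ∅ ∈ τ? Yes; X ∈ τ? Yes.
Axiom (T2/T3): check pairwise unions and intersections of members of τ.
All pairwise intersections and unions checked — each lies in τ. Therefore τ satisfies (T1), (T2), (T3): it IS a topology on X.


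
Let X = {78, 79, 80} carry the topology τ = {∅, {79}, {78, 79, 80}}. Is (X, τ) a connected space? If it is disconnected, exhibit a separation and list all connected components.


(X, τ) is connected.

Find clopen sets (U ∈ τ with X ∖ U ∈ τ):
  U = ∅, X ∖ U = {78, 79, 80} — both open, so U is clopen.
  U = {78, 79, 80}, X ∖ U = ∅ — both open, so U is clopen.
Only trivial clopens (∅ and X) exist, so (X, τ) is connected.
Compute connected components by grouping points that agree on all clopens:
  component: {78, 79, 80}


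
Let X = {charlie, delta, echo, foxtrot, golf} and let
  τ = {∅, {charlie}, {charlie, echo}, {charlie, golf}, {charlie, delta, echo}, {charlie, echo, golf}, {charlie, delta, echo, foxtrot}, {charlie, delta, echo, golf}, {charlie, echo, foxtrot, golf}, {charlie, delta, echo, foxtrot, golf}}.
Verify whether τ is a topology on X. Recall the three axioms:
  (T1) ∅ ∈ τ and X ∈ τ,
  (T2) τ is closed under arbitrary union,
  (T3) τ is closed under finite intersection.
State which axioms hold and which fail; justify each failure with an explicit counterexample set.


τ is NOT a topology on X.

Axiom (T1): ∅ ∈ τ? Yes; X ∈ τ? Yes.
Axiom (T2/T3): check pairwise unions and intersections of members of τ.
Counterexample for (T3): {charlie, delta, echo, foxtrot} ∩ {charlie, echo, foxtrot, golf} = {charlie, echo, foxtrot} ∉ τ. Therefore τ is NOT a topology.


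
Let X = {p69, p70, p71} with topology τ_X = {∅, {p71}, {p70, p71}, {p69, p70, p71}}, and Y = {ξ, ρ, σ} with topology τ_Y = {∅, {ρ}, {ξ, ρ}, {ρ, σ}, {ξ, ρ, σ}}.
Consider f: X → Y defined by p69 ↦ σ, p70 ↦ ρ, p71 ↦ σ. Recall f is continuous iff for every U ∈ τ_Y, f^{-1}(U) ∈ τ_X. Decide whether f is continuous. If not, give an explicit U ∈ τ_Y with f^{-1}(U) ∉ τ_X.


f is NOT continuous.

Compute f^{-1}(U) for each U ∈ τ_Y:
  U = ∅: f^{-1}(U) = ∅ ∈ τ_X ✓.
  U = {ρ}: f^{-1}(U) = {p70} ∉ τ_X ✗.
  U = {ξ, ρ}: f^{-1}(U) = {p70} ∉ τ_X ✗.
  U = {ρ, σ}: f^{-1}(U) = {p69, p70, p71} ∈ τ_X ✓.
  U = {ξ, ρ, σ}: f^{-1}(U) = {p69, p70, p71} ∈ τ_X ✓.
Found U = {ρ} with f^{-1}(U) = {p70} not in τ_X. Therefore f is NOT continuous.


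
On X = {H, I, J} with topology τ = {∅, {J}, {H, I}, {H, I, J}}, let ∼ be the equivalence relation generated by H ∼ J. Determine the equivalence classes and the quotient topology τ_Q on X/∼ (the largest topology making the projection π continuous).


X/∼ = {[H=J], [I]}; |τ_Q| = 2.

Equivalence classes: [H=J], [I].
Quotient map π: X → X/∼ sends H ↦ [H=J], I ↦ [I], J ↦ [H=J].
For each subset V ⊆ X/∼, compute π^{-1}(V) ⊆ X and check whether π^{-1}(V) ∈ τ. V is open in τ_Q iff π^{-1}(V) ∈ τ.
  V = {}: π^{-1}(V) = ∅ ∈ τ ✓.
  V = {[H=J]}: π^{-1}(V) = {H, J} ∉ τ ✗.
  V = {[I]}: π^{-1}(V) = {I} ∉ τ ✗.
  V = {[H=J], [I]}: π^{-1}(V) = {H, I, J} ∈ τ ✓.
Open sets in the quotient: τ_Q = {{}, {[H=J], [I]}} (2 elements).


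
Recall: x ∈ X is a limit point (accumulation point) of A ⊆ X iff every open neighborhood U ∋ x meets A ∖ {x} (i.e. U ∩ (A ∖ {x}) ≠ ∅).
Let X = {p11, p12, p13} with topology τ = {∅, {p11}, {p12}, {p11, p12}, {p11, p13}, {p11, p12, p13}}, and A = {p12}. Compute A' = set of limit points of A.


A' = ∅

For each x ∈ X, list the open sets U ∈ τ with x ∈ U, then check whether U ∩ (A ∖ {x}) ≠ ∅ for every such U.
  x = p11: open {p11} ∋ x has {p11} ∩ (A ∖ {p11}) = ∅, so x is NOT a limit point.
  x = p12: open {p12} ∋ x has {p12} ∩ (A ∖ {p12}) = ∅, so x is NOT a limit point.
  x = p13: open {p11, p13} ∋ x has {p11, p13} ∩ (A ∖ {p13}) = ∅, so x is NOT a limit point.
Collecting: A' = ∅.


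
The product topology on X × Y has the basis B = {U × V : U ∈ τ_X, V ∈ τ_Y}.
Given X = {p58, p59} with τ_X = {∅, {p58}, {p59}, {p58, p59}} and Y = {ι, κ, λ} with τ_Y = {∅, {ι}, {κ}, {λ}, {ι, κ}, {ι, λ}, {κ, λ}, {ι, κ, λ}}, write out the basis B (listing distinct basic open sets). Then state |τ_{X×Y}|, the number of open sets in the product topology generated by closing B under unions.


Basis B = {∅ × ∅, {p58} × {ι}, {p58} × {κ}, {p58} × {λ}, {p59} × {ι}, {p59} × {κ}, {p59} × {λ}, {p58} × {ι, κ}, {p58} × {ι, λ}, {p58, p59} × {ι}, {p58} × {κ, λ}, {p58, p59} × {κ}, {p58, p59} × {λ}, {p59} × {ι, κ}, {p59} × {ι, λ}, {p59} × {κ, λ}, {p58} × {ι, κ, λ}, {p59} × {ι, κ, λ}, {p58, p59} × {ι, κ}, {p58, p59} × {ι, λ}, {p58, p59} × {κ, λ}, {p58, p59} × {ι, κ, λ}}; |τ_{X×Y}| = 64.

Enumerate products U × V with U ∈ τ_X, V ∈ τ_Y (deduplicated):
  ∅ × ∅ = {} (∅)
  {p58} × {ι} = {(p58,ι)}
  {p58} × {κ} = {(p58,κ)}
  {p58} × {λ} = {(p58,λ)}
  {p59} × {ι} = {(p59,ι)}
  {p59} × {κ} = {(p59,κ)}
  {p59} × {λ} = {(p59,λ)}
  {p58} × {ι, κ} = {(p58,ι), (p58,κ)}
  {p58} × {ι, λ} = {(p58,ι), (p58,λ)}
  {p58, p59} × {ι} = {(p58,ι), (p59,ι)}
  {p58} × {κ, λ} = {(p58,κ), (p58,λ)}
  {p58, p59} × {κ} = {(p58,κ), (p59,κ)}
  {p58, p59} × {λ} = {(p58,λ), (p59,λ)}
  {p59} × {ι, κ} = {(p59,ι), (p59,κ)}
  {p59} × {ι, λ} = {(p59,ι), (p59,λ)}
  {p59} × {κ, λ} = {(p59,κ), (p59,λ)}
  {p58} × {ι, κ, λ} = {(p58,ι), (p58,κ), (p58,λ)}
  {p59} × {ι, κ, λ} = {(p59,ι), (p59,κ), (p59,λ)}
  {p58, p59} × {ι, κ} = {(p58,ι), (p58,κ), (p59,ι), (p59,κ)}
  {p58, p59} × {ι, λ} = {(p58,ι), (p58,λ), (p59,ι), (p59,λ)}
  {p58, p59} × {κ, λ} = {(p58,κ), (p58,λ), (p59,κ), (p59,λ)}
  {p58, p59} × {ι, κ, λ} = {(p58,ι), (p58,κ), (p58,λ), (p59,ι), (p59,κ), (p59,λ)}
These 22 distinct sets form the basis B.
Close under arbitrary unions to get τ_{X×Y}; counting gives |τ_{X×Y}| = 64.


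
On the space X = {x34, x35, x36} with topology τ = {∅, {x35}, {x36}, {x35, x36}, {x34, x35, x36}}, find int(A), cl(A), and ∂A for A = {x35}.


int(A) = {x35}, cl(A) = {x34, x35}, ∂A = {x34}.

Closed sets in (X, τ) are complements of opens:
  closed(X, τ) = {∅, {x34}, {x34, x35}, {x34, x36}, {x34, x35, x36}}.
int(A) = ⋃ {U ∈ τ : U ⊆ A}. Opens contained in A: ∅, {x35}.
Taking the union of these: int(A) = {x35}.
cl(A) = ⋂ {C closed : A ⊆ C}. Closed sets containing A: {x34, x35}, {x34, x35, x36}.
Intersecting these: cl(A) = {x34, x35}.
∂A = cl(A) ∖ int(A) = {x34, x35} ∖ {x35} = {x34}.


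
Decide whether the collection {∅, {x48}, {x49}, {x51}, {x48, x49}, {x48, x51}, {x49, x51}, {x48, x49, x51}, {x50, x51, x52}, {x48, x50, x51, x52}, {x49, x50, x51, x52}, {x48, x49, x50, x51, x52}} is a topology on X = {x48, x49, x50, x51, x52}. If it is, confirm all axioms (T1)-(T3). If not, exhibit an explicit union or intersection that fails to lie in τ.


τ IS a topology on X.

Axiom (T1): ∅ ∈ τ? Yes; X ∈ τ? Yes.
Axiom (T2/T3): check pairwise unions and intersections of members of τ.
All pairwise intersections and unions checked — each lies in τ. Therefore τ satisfies (T1), (T2), (T3): it IS a topology on X.


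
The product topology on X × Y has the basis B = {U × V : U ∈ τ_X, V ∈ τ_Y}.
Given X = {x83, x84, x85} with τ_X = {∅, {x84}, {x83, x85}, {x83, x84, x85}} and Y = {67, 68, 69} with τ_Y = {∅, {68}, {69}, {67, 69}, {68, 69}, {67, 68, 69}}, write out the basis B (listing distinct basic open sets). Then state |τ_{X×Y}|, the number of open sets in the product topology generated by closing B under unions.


Basis B = {∅ × ∅, {x84} × {68}, {x84} × {69}, {x83, x85} × {68}, {x83, x85} × {69}, {x84} × {67, 69}, {x84} × {68, 69}, {x83, x84, x85} × {68}, {x83, x84, x85} × {69}, {x84} × {67, 68, 69}, {x83, x85} × {67, 69}, {x83, x85} × {68, 69}, {x83, x85} × {67, 68, 69}, {x83, x84, x85} × {67, 69}, {x83, x84, x85} × {68, 69}, {x83, x84, x85} × {67, 68, 69}}; |τ_{X×Y}| = 36.

Enumerate products U × V with U ∈ τ_X, V ∈ τ_Y (deduplicated):
  ∅ × ∅ = {} (∅)
  {x84} × {68} = {(x84,68)}
  {x84} × {69} = {(x84,69)}
  {x83, x85} × {68} = {(x83,68), (x85,68)}
  {x83, x85} × {69} = {(x83,69), (x85,69)}
  {x84} × {67, 69} = {(x84,67), (x84,69)}
  {x84} × {68, 69} = {(x84,68), (x84,69)}
  {x83, x84, x85} × {68} = {(x83,68), (x84,68), (x85,68)}
  {x83, x84, x85} × {69} = {(x83,69), (x84,69), (x85,69)}
  {x84} × {67, 68, 69} = {(x84,67), (x84,68), (x84,69)}
  {x83, x85} × {67, 69} = {(x83,67), (x83,69), (x85,67), (x85,69)}
  {x83, x85} × {68, 69} = {(x83,68), (x83,69), (x85,68), (x85,69)}
  {x83, x85} × {67, 68, 69} = {(x83,67), (x83,68), (x83,69), (x85,67), (x85,68), (x85,69)}
  {x83, x84, x85} × {67, 69} = {(x83,67), (x83,69), (x84,67), (x84,69), (x85,67), (x85,69)}
  {x83, x84, x85} × {68, 69} = {(x83,68), (x83,69), (x84,68), (x84,69), (x85,68), (x85,69)}
  {x83, x84, x85} × {67, 68, 69} = {(x83,67), (x83,68), (x83,69), (x84,67), (x84,68), (x84,69), (x85,67), (x85,68), (x85,69)}
These 16 distinct sets form the basis B.
Close under arbitrary unions to get τ_{X×Y}; counting gives |τ_{X×Y}| = 36.


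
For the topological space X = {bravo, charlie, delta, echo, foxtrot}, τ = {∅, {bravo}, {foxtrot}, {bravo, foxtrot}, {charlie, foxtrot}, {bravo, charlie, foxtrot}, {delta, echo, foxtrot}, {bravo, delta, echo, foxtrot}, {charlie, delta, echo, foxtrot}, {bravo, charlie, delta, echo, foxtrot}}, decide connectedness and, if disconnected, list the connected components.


(X, τ) is disconnected; components = [{bravo}, {charlie, delta, echo, foxtrot}].

Find clopen sets (U ∈ τ with X ∖ U ∈ τ):
  U = ∅, X ∖ U = {bravo, charlie, delta, echo, foxtrot} — both open, so U is clopen.
  U = {bravo}, X ∖ U = {charlie, delta, echo, foxtrot} — both open, so U is clopen.
  U = {charlie, delta, echo, foxtrot}, X ∖ U = {bravo} — both open, so U is clopen.
  U = {bravo, charlie, delta, echo, foxtrot}, X ∖ U = ∅ — both open, so U is clopen.
Nontrivial clopen(s) exist: e.g. {bravo}. So (X, τ) is disconnected.
Compute connected components by grouping points that agree on all clopens:
  component: {bravo}
  component: {charlie, delta, echo, foxtrot}


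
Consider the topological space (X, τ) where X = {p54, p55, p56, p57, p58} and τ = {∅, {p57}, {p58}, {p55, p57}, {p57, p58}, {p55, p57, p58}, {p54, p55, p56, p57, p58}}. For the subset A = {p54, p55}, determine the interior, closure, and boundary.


int(A) = ∅, cl(A) = {p54, p55, p56}, ∂A = {p54, p55, p56}.

Closed sets in (X, τ) are complements of opens:
  closed(X, τ) = {∅, {p54, p56}, {p54, p55, p56}, {p54, p56, p58}, {p54, p55, p56, p57}, {p54, p55, p56, p58}, {p54, p55, p56, p57, p58}}.
int(A) = ⋃ {U ∈ τ : U ⊆ A}. Opens contained in A: ∅.
Taking the union of these: int(A) = ∅.
cl(A) = ⋂ {C closed : A ⊆ C}. Closed sets containing A: {p54, p55, p56}, {p54, p55, p56, p57}, {p54, p55, p56, p58}, {p54, p55, p56, p57, p58}.
Intersecting these: cl(A) = {p54, p55, p56}.
∂A = cl(A) ∖ int(A) = {p54, p55, p56} ∖ ∅ = {p54, p55, p56}.


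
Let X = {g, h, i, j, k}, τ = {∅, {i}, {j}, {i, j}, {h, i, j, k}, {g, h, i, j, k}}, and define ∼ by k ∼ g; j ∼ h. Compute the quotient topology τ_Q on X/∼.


X/∼ = {[g=k], [h=j], [i]}; |τ_Q| = 3.

Equivalence classes: [g=k], [h=j], [i].
Quotient map π: X → X/∼ sends g ↦ [g=k], h ↦ [h=j], i ↦ [i], j ↦ [h=j], k ↦ [g=k].
For each subset V ⊆ X/∼, compute π^{-1}(V) ⊆ X and check whether π^{-1}(V) ∈ τ. V is open in τ_Q iff π^{-1}(V) ∈ τ.
  V = {}: π^{-1}(V) = ∅ ∈ τ ✓.
  V = {[g=k]}: π^{-1}(V) = {g, k} ∉ τ ✗.
  V = {[h=j]}: π^{-1}(V) = {h, j} ∉ τ ✗.
  V = {[g=k], [h=j]}: π^{-1}(V) = {g, h, j, k} ∉ τ ✗.
  V = {[i]}: π^{-1}(V) = {i} ∈ τ ✓.
  V = {[g=k], [i]}: π^{-1}(V) = {g, i, k} ∉ τ ✗.
  V = {[h=j], [i]}: π^{-1}(V) = {h, i, j} ∉ τ ✗.
  V = {[g=k], [h=j], [i]}: π^{-1}(V) = {g, h, i, j, k} ∈ τ ✓.
Open sets in the quotient: τ_Q = {{}, {[i]}, {[g=k], [h=j], [i]}} (3 elements).


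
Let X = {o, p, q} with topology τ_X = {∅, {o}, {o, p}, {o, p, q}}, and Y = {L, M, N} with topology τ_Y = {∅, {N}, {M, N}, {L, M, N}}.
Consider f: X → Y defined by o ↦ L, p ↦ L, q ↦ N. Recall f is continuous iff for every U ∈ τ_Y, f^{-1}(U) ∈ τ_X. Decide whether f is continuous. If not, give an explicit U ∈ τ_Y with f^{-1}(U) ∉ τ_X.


f is NOT continuous.

Compute f^{-1}(U) for each U ∈ τ_Y:
  U = ∅: f^{-1}(U) = ∅ ∈ τ_X ✓.
  U = {N}: f^{-1}(U) = {q} ∉ τ_X ✗.
  U = {M, N}: f^{-1}(U) = {q} ∉ τ_X ✗.
  U = {L, M, N}: f^{-1}(U) = {o, p, q} ∈ τ_X ✓.
Found U = {N} with f^{-1}(U) = {q} not in τ_X. Therefore f is NOT continuous.


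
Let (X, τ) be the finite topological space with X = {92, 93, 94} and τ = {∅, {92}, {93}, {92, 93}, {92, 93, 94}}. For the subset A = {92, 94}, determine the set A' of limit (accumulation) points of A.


A' = {94}

For each x ∈ X, list the open sets U ∈ τ with x ∈ U, then check whether U ∩ (A ∖ {x}) ≠ ∅ for every such U.
  x = 92: open {92} ∋ x has {92} ∩ (A ∖ {92}) = ∅, so x is NOT a limit point.
  x = 93: open {93} ∋ x has {93} ∩ (A ∖ {93}) = ∅, so x is NOT a limit point.
  x = 94: opens ∋ x are {92, 93, 94}; each meets A ∖ {94}, so x IS a limit point.
Collecting: A' = {94}.


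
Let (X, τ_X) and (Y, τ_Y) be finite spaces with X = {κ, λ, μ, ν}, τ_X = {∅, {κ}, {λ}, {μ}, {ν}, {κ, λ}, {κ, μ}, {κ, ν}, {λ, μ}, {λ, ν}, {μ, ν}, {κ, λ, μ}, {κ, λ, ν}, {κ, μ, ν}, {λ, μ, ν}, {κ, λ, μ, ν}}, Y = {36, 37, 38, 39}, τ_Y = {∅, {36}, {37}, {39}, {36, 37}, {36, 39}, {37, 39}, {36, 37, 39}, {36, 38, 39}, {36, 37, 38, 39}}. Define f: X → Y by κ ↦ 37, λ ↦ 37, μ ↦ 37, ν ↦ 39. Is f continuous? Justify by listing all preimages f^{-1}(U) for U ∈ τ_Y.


f IS continuous.

Compute f^{-1}(U) for each U ∈ τ_Y:
  U = ∅: f^{-1}(U) = ∅ ∈ τ_X ✓.
  U = {36}: f^{-1}(U) = ∅ ∈ τ_X ✓.
  U = {37}: f^{-1}(U) = {κ, λ, μ} ∈ τ_X ✓.
  U = {39}: f^{-1}(U) = {ν} ∈ τ_X ✓.
  U = {36, 37}: f^{-1}(U) = {κ, λ, μ} ∈ τ_X ✓.
  U = {36, 39}: f^{-1}(U) = {ν} ∈ τ_X ✓.
  U = {37, 39}: f^{-1}(U) = {κ, λ, μ, ν} ∈ τ_X ✓.
  U = {36, 37, 39}: f^{-1}(U) = {κ, λ, μ, ν} ∈ τ_X ✓.
  U = {36, 38, 39}: f^{-1}(U) = {ν} ∈ τ_X ✓.
  U = {36, 37, 38, 39}: f^{-1}(U) = {κ, λ, μ, ν} ∈ τ_X ✓.
Every preimage lies in τ_X, so f IS continuous.


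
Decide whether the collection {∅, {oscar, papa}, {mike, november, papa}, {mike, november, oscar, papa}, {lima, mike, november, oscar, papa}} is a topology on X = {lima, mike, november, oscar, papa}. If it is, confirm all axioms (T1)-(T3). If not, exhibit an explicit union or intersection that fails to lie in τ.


τ is NOT a topology on X.

Axiom (T1): ∅ ∈ τ? Yes; X ∈ τ? Yes.
Axiom (T2/T3): check pairwise unions and intersections of members of τ.
Counterexample for (T3): {oscar, papa} ∩ {mike, november, papa} = {papa} ∉ τ. Therefore τ is NOT a topology.


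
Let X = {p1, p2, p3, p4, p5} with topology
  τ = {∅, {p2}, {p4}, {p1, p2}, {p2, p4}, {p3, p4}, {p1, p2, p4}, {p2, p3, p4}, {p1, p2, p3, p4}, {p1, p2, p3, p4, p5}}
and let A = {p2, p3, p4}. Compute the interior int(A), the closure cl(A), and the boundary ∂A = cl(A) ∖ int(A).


int(A) = {p2, p3, p4}, cl(A) = {p1, p2, p3, p4, p5}, ∂A = {p1, p5}.

Closed sets in (X, τ) are complements of opens:
  closed(X, τ) = {∅, {p5}, {p1, p5}, {p3, p5}, {p1, p2, p5}, {p1, p3, p5}, {p3, p4, p5}, {p1, p2, p3, p5}, {p1, p3, p4, p5}, {p1, p2, p3, p4, p5}}.
int(A) = ⋃ {U ∈ τ : U ⊆ A}. Opens contained in A: ∅, {p2}, {p4}, {p2, p4}, {p3, p4}, {p2, p3, p4}.
Taking the union of these: int(A) = {p2, p3, p4}.
cl(A) = ⋂ {C closed : A ⊆ C}. Closed sets containing A: {p1, p2, p3, p4, p5}.
Intersecting these: cl(A) = {p1, p2, p3, p4, p5}.
∂A = cl(A) ∖ int(A) = {p1, p2, p3, p4, p5} ∖ {p2, p3, p4} = {p1, p5}.


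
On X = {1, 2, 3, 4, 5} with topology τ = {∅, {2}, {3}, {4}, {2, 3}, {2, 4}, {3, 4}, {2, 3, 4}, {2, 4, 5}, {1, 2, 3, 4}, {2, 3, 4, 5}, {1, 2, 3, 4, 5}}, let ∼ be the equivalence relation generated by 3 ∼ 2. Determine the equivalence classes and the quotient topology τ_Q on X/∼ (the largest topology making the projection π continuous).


X/∼ = {[1], [2=3], [4], [5]}; |τ_Q| = 7.

Equivalence classes: [1], [2=3], [4], [5].
Quotient map π: X → X/∼ sends 1 ↦ [1], 2 ↦ [2=3], 3 ↦ [2=3], 4 ↦ [4], 5 ↦ [5].
For each subset V ⊆ X/∼, compute π^{-1}(V) ⊆ X and check whether π^{-1}(V) ∈ τ. V is open in τ_Q iff π^{-1}(V) ∈ τ.
  V = {}: π^{-1}(V) = ∅ ∈ τ ✓.
  V = {[1]}: π^{-1}(V) = {1} ∉ τ ✗.
  V = {[2=3]}: π^{-1}(V) = {2, 3} ∈ τ ✓.
  V = {[1], [2=3]}: π^{-1}(V) = {1, 2, 3} ∉ τ ✗.
  V = {[4]}: π^{-1}(V) = {4} ∈ τ ✓.
  V = {[1], [4]}: π^{-1}(V) = {1, 4} ∉ τ ✗.
  V = {[2=3], [4]}: π^{-1}(V) = {2, 3, 4} ∈ τ ✓.
  V = {[1], [2=3], [4]}: π^{-1}(V) = {1, 2, 3, 4} ∈ τ ✓.
  V = {[5]}: π^{-1}(V) = {5} ∉ τ ✗.
  V = {[1], [5]}: π^{-1}(V) = {1, 5} ∉ τ ✗.
  V = {[2=3], [5]}: π^{-1}(V) = {2, 3, 5} ∉ τ ✗.
  V = {[1], [2=3], [5]}: π^{-1}(V) = {1, 2, 3, 5} ∉ τ ✗.
  V = {[4], [5]}: π^{-1}(V) = {4, 5} ∉ τ ✗.
  V = {[1], [4], [5]}: π^{-1}(V) = {1, 4, 5} ∉ τ ✗.
  V = {[2=3], [4], [5]}: π^{-1}(V) = {2, 3, 4, 5} ∈ τ ✓.
  V = {[1], [2=3], [4], [5]}: π^{-1}(V) = {1, 2, 3, 4, 5} ∈ τ ✓.
Open sets in the quotient: τ_Q = {{}, {[2=3]}, {[4]}, {[2=3], [4]}, {[1], [2=3], [4]}, {[2=3], [4], [5]}, {[1], [2=3], [4], [5]}} (7 elements).


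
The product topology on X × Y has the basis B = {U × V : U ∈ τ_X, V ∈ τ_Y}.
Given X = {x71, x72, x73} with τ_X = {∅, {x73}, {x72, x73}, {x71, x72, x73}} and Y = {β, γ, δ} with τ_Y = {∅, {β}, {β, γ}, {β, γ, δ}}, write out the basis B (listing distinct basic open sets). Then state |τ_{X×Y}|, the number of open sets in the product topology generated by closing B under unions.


Basis B = {∅ × ∅, {x73} × {β}, {x72, x73} × {β}, {x73} × {β, γ}, {x71, x72, x73} × {β}, {x73} × {β, γ, δ}, {x72, x73} × {β, γ}, {x71, x72, x73} × {β, γ}, {x72, x73} × {β, γ, δ}, {x71, x72, x73} × {β, γ, δ}}; |τ_{X×Y}| = 20.

Enumerate products U × V with U ∈ τ_X, V ∈ τ_Y (deduplicated):
  ∅ × ∅ = {} (∅)
  {x73} × {β} = {(x73,β)}
  {x72, x73} × {β} = {(x72,β), (x73,β)}
  {x73} × {β, γ} = {(x73,β), (x73,γ)}
  {x71, x72, x73} × {β} = {(x71,β), (x72,β), (x73,β)}
  {x73} × {β, γ, δ} = {(x73,β), (x73,γ), (x73,δ)}
  {x72, x73} × {β, γ} = {(x72,β), (x72,γ), (x73,β), (x73,γ)}
  {x71, x72, x73} × {β, γ} = {(x71,β), (x71,γ), (x72,β), (x72,γ), (x73,β), (x73,γ)}
  {x72, x73} × {β, γ, δ} = {(x72,β), (x72,γ), (x72,δ), (x73,β), (x73,γ), (x73,δ)}
  {x71, x72, x73} × {β, γ, δ} = {(x71,β), (x71,γ), (x71,δ), (x72,β), (x72,γ), (x72,δ), (x73,β), (x73,γ), (x73,δ)}
These 10 distinct sets form the basis B.
Close under arbitrary unions to get τ_{X×Y}; counting gives |τ_{X×Y}| = 20.


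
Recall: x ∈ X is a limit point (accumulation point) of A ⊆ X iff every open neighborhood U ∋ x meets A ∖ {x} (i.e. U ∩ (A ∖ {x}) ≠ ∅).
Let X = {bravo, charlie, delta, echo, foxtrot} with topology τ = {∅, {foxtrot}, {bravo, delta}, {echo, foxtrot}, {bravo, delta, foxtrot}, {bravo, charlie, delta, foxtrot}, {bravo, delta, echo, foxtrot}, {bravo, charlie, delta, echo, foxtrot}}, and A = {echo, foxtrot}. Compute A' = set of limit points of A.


A' = {charlie, echo}

For each x ∈ X, list the open sets U ∈ τ with x ∈ U, then check whether U ∩ (A ∖ {x}) ≠ ∅ for every such U.
  x = bravo: open {bravo, delta} ∋ x has {bravo, delta} ∩ (A ∖ {bravo}) = ∅, so x is NOT a limit point.
  x = charlie: opens ∋ x are {bravo, charlie, delta, foxtrot}, {bravo, charlie, delta, echo, foxtrot}; each meets A ∖ {charlie}, so x IS a limit point.
  x = delta: open {bravo, delta} ∋ x has {bravo, delta} ∩ (A ∖ {delta}) = ∅, so x is NOT a limit point.
  x = echo: opens ∋ x are {echo, foxtrot}, {bravo, delta, echo, foxtrot}, {bravo, charlie, delta, echo, foxtrot}; each meets A ∖ {echo}, so x IS a limit point.
  x = foxtrot: open {foxtrot} ∋ x has {foxtrot} ∩ (A ∖ {foxtrot}) = ∅, so x is NOT a limit point.
Collecting: A' = {charlie, echo}.


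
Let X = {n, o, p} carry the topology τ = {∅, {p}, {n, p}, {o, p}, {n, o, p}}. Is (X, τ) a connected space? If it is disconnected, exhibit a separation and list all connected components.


(X, τ) is connected.

Find clopen sets (U ∈ τ with X ∖ U ∈ τ):
  U = ∅, X ∖ U = {n, o, p} — both open, so U is clopen.
  U = {n, o, p}, X ∖ U = ∅ — both open, so U is clopen.
Only trivial clopens (∅ and X) exist, so (X, τ) is connected.
Compute connected components by grouping points that agree on all clopens:
  component: {n, o, p}
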